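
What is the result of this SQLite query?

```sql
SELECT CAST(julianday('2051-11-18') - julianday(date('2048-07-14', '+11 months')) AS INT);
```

887

Adding +11 months to 2048-07-14 gives 2049-06-14.
16 days remain in June 2049 after the 14th (30 − 14).
Full months from July 2049 through October 2051 contribute their day counts.
Then 18 days into November 2051.
Total: 16 + 31 + 31 + 30 + 31 + 30 + 31 + 31 + 28 + 31 + 30 + 31 + 30 + 31 + 31 + 30 + 31 + 30 + 31 + 31 + 28 + 31 + 30 + 31 + 30 + 31 + 31 + 30 + 31 + 18 = 887.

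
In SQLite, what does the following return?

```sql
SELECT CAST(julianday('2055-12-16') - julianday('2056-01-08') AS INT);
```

-23

15 days remain in December 2055 after the 16th (31 − 16).
Then 8 days into January 2056.
Total: 15 + 8 = 23.
The subtraction is earlier − later, so the result is −23 → -23.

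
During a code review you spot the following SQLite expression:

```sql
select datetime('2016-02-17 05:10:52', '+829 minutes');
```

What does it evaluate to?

829 minutes = 13h 49m; +829 minutes from 2016-02-17 05:10:52 is 2016-02-17 18:59:52.

2016-02-17 18:59:52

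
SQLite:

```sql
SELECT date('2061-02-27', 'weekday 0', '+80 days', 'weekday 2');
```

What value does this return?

`weekday 0` advances to the next Sunday; 2061-02-27 is already a Sunday, so it stays at 2061-02-27.
Applying '+80 days' to 2061-02-27: counting 80 days forward gives 2061-05-18.
`weekday 2` advances to the next Tuesday; 2061-05-18 is a Wednesday, so it moves forward to 2061-05-24.

2061-05-24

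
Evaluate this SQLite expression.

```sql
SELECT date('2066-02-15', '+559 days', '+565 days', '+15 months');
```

2070-06-15

Applying '+559 days' to 2066-02-15: counting 559 days forward gives 2067-08-28.
Applying '+565 days' to 2067-08-28: counting 565 days forward gives 2069-03-15.
Adding +15 months to 2069-03-15 gives 2070-06-15.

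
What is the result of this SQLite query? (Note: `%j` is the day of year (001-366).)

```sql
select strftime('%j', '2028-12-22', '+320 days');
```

First apply '+320 days': 2028-12-22 → 2029-11-07.
Day-of-year for 2029-11-07: days since 2029-01-01 inclusive = 311, zero-padded to 311.

311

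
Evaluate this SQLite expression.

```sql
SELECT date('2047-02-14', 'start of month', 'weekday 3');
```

`start of month` rewinds 2047-02-14 to 2047-02-01.
`weekday 3` advances to the next Wednesday; 2047-02-01 is a Friday, so it moves forward to 2047-02-06.

2047-02-06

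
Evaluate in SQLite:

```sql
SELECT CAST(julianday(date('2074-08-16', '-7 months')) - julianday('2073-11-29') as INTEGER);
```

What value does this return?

48

Adding -7 months to 2074-08-16 gives 2074-01-16.
1 day remains in November 2073 after the 29th (30 − 29).
December 2073: 31 days.
Then 16 days into January 2074.
Total: 1 + 31 + 16 = 48.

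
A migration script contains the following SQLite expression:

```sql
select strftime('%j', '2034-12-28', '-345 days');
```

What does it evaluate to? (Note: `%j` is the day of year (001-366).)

017

First apply '-345 days': 2034-12-28 → 2034-01-17.
Day-of-year for 2034-01-17: days since 2034-01-01 inclusive = 17, zero-padded to 017.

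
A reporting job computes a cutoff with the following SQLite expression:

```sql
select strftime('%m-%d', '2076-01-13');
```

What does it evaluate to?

`%m-%d` extracts the month-day: 01-13.

01-13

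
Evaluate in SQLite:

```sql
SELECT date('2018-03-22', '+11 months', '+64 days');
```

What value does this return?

Adding +11 months to 2018-03-22 gives 2019-02-22.
Applying '+64 days' to 2019-02-22: counting 64 days forward gives 2019-04-27.

2019-04-27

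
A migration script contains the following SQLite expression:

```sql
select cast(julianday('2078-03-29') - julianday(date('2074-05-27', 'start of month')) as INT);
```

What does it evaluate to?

1428

`start of month` rewinds 2074-05-27 to 2074-05-01.
30 days remain in May 2074 after the 1st (31 − 1).
Full months from June 2074 through February 2078 contribute their day counts.
Then 29 days into March 2078.
Total: 30 + 30 + 31 + 31 + 30 + 31 + 30 + 31 + 31 + 28 + 31 + 30 + 31 + 30 + 31 + 31 + 30 + 31 + 30 + 31 + 31 + 29 + 31 + 30 + 31 + 30 + 31 + 31 + 30 + 31 + 30 + 31 + 31 + 28 + 31 + 30 + 31 + 30 + 31 + 31 + 30 + 31 + 30 + 31 + 31 + 28 + 29 = 1428.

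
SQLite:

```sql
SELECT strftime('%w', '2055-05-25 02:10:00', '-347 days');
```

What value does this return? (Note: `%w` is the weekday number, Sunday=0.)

First apply '-347 days': 2055-05-25 02:10:00 → 2054-06-12 02:10:00.
2054-06-12 is a Friday; with Sunday=0 that is 5.

5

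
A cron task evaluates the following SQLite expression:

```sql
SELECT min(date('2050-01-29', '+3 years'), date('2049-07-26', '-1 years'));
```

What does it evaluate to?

date('2050-01-29', '+3 years') → 2053-01-29.
date('2049-07-26', '-1 years') → 2048-07-26.
Earlier of the two is 2048-07-26.

2048-07-26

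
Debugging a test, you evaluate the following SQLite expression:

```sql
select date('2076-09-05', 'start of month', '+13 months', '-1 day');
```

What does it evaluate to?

`start of month` rewinds 2076-09-05 to 2076-09-01.
Adding +13 months to 2076-09-01 gives 2077-10-01.
Going back 1 day from 2077-10-01 reaches 2077-09-30 (last day of September, 30 days).

2077-09-30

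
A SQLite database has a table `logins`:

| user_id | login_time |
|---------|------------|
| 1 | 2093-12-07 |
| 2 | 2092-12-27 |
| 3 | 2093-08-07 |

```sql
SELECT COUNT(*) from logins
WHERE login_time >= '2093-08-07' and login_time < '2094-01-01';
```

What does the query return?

2

Rows in [2093-08-07, 2094-01-01): 2093-12-07, 2093-08-07 → 2 rows.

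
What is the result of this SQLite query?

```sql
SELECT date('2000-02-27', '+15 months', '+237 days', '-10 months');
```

2001-03-19

Adding +15 months to 2000-02-27 gives 2001-05-27.
Applying '+237 days' to 2001-05-27: counting 237 days forward gives 2002-01-19.
Adding -10 months to 2002-01-19 gives 2001-03-19.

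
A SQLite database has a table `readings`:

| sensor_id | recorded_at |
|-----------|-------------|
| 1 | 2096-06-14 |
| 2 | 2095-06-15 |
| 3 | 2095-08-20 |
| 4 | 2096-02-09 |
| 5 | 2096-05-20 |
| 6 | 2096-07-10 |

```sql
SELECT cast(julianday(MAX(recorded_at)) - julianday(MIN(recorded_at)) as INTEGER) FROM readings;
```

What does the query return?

MIN = 2095-06-15, MAX = 2096-07-10.
15 days remain in June 2095 after the 15th (30 − 15).
Full months from July 2095 through June 2096 contribute their day counts.
Then 10 days into July 2096.
Total: 15 + 31 + 31 + 30 + 31 + 30 + 31 + 31 + 29 + 31 + 30 + 31 + 30 + 10 = 391.

391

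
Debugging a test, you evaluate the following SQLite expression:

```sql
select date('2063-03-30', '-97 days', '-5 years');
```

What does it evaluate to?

Applying '-97 days' to 2063-03-30: counting 97 days back gives 2062-12-23.
Adding -5 years to 2062-12-23 gives 2057-12-23.

2057-12-23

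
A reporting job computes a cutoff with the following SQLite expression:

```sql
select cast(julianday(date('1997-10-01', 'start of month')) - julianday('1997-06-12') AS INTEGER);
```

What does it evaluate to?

`start of month` rewinds 1997-10-01 to 1997-10-01.
18 days remain in June 1997 after the 12th (30 − 12).
July 1997: 31 days.
August 1997: 31 days.
September 1997: 30 days.
Then 1 day into October 1997.
Total: 18 + 31 + 31 + 30 + 1 = 111.

111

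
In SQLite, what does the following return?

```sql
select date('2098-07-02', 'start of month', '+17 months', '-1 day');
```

`start of month` rewinds 2098-07-02 to 2098-07-01.
Adding +17 months to 2098-07-01 gives 2099-12-01.
Going back 1 day from 2099-12-01 reaches 2099-11-30 (last day of November, 30 days).

2099-11-30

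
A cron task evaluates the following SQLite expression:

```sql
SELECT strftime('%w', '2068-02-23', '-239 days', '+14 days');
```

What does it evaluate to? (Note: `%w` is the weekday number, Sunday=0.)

3

First apply '-239 days', '+14 days': 2068-02-23 → 2067-07-13.
2067-07-13 is a Wednesday; with Sunday=0 that is 3.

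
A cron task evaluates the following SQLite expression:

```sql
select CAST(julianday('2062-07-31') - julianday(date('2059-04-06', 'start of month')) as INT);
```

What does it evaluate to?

`start of month` rewinds 2059-04-06 to 2059-04-01.
29 days remain in April 2059 after the 1st (30 − 1).
Full months from May 2059 through June 2062 contribute their day counts.
Then 31 days into July 2062.
Total: 29 + 31 + 30 + 31 + 31 + 30 + 31 + 30 + 31 + 31 + 29 + 31 + 30 + 31 + 30 + 31 + 31 + 30 + 31 + 30 + 31 + 31 + 28 + 31 + 30 + 31 + 30 + 31 + 31 + 30 + 31 + 30 + 31 + 31 + 28 + 31 + 30 + 31 + 30 + 31 = 1217.

1217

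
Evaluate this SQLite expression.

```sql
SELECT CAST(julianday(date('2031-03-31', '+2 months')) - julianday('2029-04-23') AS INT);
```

768

Adding +2 months to 2031-03-31 gives 2031-05-31.
7 days remain in April 2029 after the 23rd (30 − 23).
Full months from May 2029 through April 2031 contribute their day counts.
Then 31 days into May 2031.
Total: 7 + 31 + 30 + 31 + 31 + 30 + 31 + 30 + 31 + 31 + 28 + 31 + 30 + 31 + 30 + 31 + 31 + 30 + 31 + 30 + 31 + 31 + 28 + 31 + 30 + 31 = 768.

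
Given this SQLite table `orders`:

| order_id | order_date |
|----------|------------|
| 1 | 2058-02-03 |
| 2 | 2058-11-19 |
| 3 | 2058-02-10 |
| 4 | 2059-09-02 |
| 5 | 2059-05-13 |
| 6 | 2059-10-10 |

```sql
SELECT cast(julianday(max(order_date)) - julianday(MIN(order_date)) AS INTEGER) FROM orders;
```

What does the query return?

MIN = 2058-02-03, MAX = 2059-10-10.
25 days remain in February 2058 after the 3rd (28 − 3).
Full months from March 2058 through September 2059 contribute their day counts.
Then 10 days into October 2059.
Total: 25 + 31 + 30 + 31 + 30 + 31 + 31 + 30 + 31 + 30 + 31 + 31 + 28 + 31 + 30 + 31 + 30 + 31 + 31 + 30 + 10 = 614.

614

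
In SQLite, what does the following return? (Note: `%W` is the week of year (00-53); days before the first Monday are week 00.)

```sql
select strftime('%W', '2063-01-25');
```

2063-01-25 is a Thursday. SQLite's %W counts Mondays since the year started; the result is 04.

04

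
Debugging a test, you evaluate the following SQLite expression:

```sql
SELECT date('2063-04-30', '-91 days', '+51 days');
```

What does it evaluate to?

Applying '-91 days' to 2063-04-30: counting 91 days back gives 2063-01-29.
Applying '+51 days' to 2063-01-29: counting 51 days forward gives 2063-03-21.

2063-03-21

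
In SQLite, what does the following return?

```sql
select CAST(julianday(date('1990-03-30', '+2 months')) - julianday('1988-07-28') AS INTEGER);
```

671

Adding +2 months to 1990-03-30 gives 1990-05-30.
3 days remain in July 1988 after the 28th (31 − 28).
Full months from August 1988 through April 1990 contribute their day counts.
Then 30 days into May 1990.
Total: 3 + 31 + 30 + 31 + 30 + 31 + 31 + 28 + 31 + 30 + 31 + 30 + 31 + 31 + 30 + 31 + 30 + 31 + 31 + 28 + 31 + 30 + 30 = 671.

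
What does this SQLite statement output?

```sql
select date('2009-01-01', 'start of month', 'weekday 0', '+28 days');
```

`start of month` rewinds 2009-01-01 to 2009-01-01.
`weekday 0` advances to the next Sunday; 2009-01-01 is a Thursday, so it moves forward to 2009-01-04.
January 2009 has 31 days; 27 remain after the 4th, so 28 days reach 2009-02-01.

2009-02-01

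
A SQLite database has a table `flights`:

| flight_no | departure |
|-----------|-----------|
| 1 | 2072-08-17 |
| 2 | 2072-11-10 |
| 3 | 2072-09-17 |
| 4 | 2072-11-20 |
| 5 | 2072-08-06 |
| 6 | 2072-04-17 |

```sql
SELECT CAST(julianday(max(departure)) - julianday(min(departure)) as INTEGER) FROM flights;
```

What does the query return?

MIN = 2072-04-17, MAX = 2072-11-20.
13 days remain in April 2072 after the 17th (30 − 17).
Full months from May 2072 through October 2072 contribute their day counts.
Then 20 days into November 2072.
Total: 13 + 31 + 30 + 31 + 31 + 30 + 31 + 20 = 217.

217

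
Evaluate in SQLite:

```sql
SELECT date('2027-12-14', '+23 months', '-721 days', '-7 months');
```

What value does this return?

2027-04-24

Adding +23 months to 2027-12-14 gives 2029-11-14.
Applying '-721 days' to 2029-11-14: counting 721 days back gives 2027-11-24.
Adding -7 months to 2027-11-24 gives 2027-04-24.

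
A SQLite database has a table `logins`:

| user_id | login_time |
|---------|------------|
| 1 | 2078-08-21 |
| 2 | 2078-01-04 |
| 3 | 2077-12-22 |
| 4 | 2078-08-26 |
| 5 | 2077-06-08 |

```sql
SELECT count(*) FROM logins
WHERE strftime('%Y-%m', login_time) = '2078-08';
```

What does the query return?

2

Rows with year-month 2078-08: 2078-08-21, 2078-08-26 → 2.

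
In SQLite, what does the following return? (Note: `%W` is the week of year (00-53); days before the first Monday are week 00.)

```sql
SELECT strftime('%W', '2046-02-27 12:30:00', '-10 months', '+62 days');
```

26

First apply '-10 months', '+62 days': 2046-02-27 12:30:00 → 2045-06-28 12:30:00.
2045-06-28 is a Wednesday. SQLite's %W counts Mondays since the year started; the result is 26.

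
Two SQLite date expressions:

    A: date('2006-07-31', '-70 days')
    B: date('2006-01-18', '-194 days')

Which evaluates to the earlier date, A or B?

B

A = 2006-05-22.
B = 2005-07-08.
B is earlier.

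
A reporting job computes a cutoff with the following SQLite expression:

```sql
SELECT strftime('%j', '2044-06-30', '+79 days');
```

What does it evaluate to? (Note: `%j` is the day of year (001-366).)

First apply '+79 days': 2044-06-30 → 2044-09-17.
Day-of-year for 2044-09-17: days since 2044-01-01 inclusive = 261, zero-padded to 261.

261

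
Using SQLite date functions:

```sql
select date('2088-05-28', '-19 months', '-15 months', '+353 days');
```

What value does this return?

2086-07-16

Adding -19 months to 2088-05-28 gives 2086-10-28.
Adding -15 months to 2086-10-28 gives 2085-07-28.
Applying '+353 days' to 2085-07-28: counting 353 days forward gives 2086-07-16.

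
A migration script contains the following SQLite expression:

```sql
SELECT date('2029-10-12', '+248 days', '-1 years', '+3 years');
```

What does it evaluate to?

2032-06-17

Applying '+248 days' to 2029-10-12: counting 248 days forward gives 2030-06-17.
Adding -1 year to 2030-06-17 gives 2029-06-17.
Adding +3 years to 2029-06-17 gives 2032-06-17.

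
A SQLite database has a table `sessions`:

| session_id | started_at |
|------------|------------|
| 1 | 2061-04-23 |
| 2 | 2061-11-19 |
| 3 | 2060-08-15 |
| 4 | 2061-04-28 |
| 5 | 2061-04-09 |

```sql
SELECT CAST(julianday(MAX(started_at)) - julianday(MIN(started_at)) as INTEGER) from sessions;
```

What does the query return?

MIN = 2060-08-15, MAX = 2061-11-19.
16 days remain in August 2060 after the 15th (31 − 15).
Full months from September 2060 through October 2061 contribute their day counts.
Then 19 days into November 2061.
Total: 16 + 30 + 31 + 30 + 31 + 31 + 28 + 31 + 30 + 31 + 30 + 31 + 31 + 30 + 31 + 19 = 461.

461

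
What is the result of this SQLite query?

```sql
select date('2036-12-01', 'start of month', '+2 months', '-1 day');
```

2037-01-31

`start of month` rewinds 2036-12-01 to 2036-12-01.
Adding +2 months to 2036-12-01 gives 2037-02-01.
Going back 1 day from 2037-02-01 reaches 2037-01-31 (last day of January, 31 days).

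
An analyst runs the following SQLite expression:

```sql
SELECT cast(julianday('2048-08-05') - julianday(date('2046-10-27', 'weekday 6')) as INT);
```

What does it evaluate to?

648

`weekday 6` advances to the next Saturday; 2046-10-27 is already a Saturday, so it stays at 2046-10-27.
4 days remain in October 2046 after the 27th (31 − 27).
Full months from November 2046 through July 2048 contribute their day counts.
Then 5 days into August 2048.
Total: 4 + 30 + 31 + 31 + 28 + 31 + 30 + 31 + 30 + 31 + 31 + 30 + 31 + 30 + 31 + 31 + 29 + 31 + 30 + 31 + 30 + 31 + 5 = 648.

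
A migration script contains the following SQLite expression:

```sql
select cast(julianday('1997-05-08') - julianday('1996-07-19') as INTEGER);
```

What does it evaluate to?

12 days remain in July 1996 after the 19th (31 − 19).
Full months from August 1996 through April 1997 contribute their day counts.
Then 8 days into May 1997.
Total: 12 + 31 + 30 + 31 + 30 + 31 + 31 + 28 + 31 + 30 + 8 = 293.

293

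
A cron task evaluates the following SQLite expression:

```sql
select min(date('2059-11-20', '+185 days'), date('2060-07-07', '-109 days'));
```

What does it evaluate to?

date('2059-11-20', '+185 days') → 2060-05-23.
date('2060-07-07', '-109 days') → 2060-03-20.
Earlier of the two is 2060-03-20.

2060-03-20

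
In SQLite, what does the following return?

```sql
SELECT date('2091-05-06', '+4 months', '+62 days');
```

Adding +4 months to 2091-05-06 gives 2091-09-06.
Applying '+62 days' to 2091-09-06: counting 62 days forward gives 2091-11-07.

2091-11-07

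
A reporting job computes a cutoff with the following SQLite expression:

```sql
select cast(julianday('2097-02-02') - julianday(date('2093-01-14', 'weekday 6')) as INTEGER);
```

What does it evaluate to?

1477

`weekday 6` advances to the next Saturday; 2093-01-14 is a Wednesday, so it moves forward to 2093-01-17.
14 days remain in January 2093 after the 17th (31 − 17).
Full months from February 2093 through January 2097 contribute their day counts.
Then 2 days into February 2097.
Total: 14 + 28 + 31 + 30 + 31 + 30 + 31 + 31 + 30 + 31 + 30 + 31 + 31 + 28 + 31 + 30 + 31 + 30 + 31 + 31 + 30 + 31 + 30 + 31 + 31 + 28 + 31 + 30 + 31 + 30 + 31 + 31 + 30 + 31 + 30 + 31 + 31 + 29 + 31 + 30 + 31 + 30 + 31 + 31 + 30 + 31 + 30 + 31 + 31 + 2 = 1477.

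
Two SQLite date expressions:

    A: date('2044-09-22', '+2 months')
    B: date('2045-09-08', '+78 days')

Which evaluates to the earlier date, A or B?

A = 2044-11-22.
B = 2045-11-25.
A is earlier.

A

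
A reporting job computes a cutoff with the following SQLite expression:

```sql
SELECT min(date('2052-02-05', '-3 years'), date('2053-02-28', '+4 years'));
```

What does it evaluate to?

2049-02-05

date('2052-02-05', '-3 years') → 2049-02-05.
date('2053-02-28', '+4 years') → 2057-02-28.
Earlier of the two is 2049-02-05.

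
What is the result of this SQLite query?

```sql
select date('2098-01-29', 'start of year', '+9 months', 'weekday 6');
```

`start of year` rewinds 2098-01-29 to 2098-01-01.
Adding +9 months to 2098-01-01 gives 2098-10-01.
`weekday 6` advances to the next Saturday; 2098-10-01 is a Wednesday, so it moves forward to 2098-10-04.

2098-10-04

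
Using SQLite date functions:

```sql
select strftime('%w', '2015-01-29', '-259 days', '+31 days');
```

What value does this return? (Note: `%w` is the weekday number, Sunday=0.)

First apply '-259 days', '+31 days': 2015-01-29 → 2014-06-15.
2014-06-15 is a Sunday; with Sunday=0 that is 0.

0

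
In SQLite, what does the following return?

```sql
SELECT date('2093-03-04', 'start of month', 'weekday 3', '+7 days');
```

2093-03-11

`start of month` rewinds 2093-03-04 to 2093-03-01.
`weekday 3` advances to the next Wednesday; 2093-03-01 is a Sunday, so it moves forward to 2093-03-04.
Advancing 7 more days within March lands on 2093-03-11.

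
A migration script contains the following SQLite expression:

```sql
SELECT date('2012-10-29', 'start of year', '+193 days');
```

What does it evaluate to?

2012-07-12

`start of year` rewinds 2012-10-29 to 2012-01-01.
Applying '+193 days' to 2012-01-01: counting 193 days forward gives 2012-07-12.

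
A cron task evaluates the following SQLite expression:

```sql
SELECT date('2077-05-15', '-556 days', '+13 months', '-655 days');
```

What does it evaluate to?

2075-02-20

Applying '-556 days' to 2077-05-15: counting 556 days back gives 2075-11-06.
Adding +13 months to 2075-11-06 gives 2076-12-06.
Applying '-655 days' to 2076-12-06: counting 655 days back gives 2075-02-20.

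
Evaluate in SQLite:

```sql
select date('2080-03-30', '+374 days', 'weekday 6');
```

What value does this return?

2081-04-12

Applying '+374 days' to 2080-03-30: counting 374 days forward gives 2081-04-08.
`weekday 6` advances to the next Saturday; 2081-04-08 is a Tuesday, so it moves forward to 2081-04-12.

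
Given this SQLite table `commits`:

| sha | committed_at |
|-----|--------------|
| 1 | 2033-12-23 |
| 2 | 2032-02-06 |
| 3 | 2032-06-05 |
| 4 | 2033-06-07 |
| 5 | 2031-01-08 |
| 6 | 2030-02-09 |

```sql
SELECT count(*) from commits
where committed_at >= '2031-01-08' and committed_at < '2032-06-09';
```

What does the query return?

Rows in [2031-01-08, 2032-06-09): 2032-02-06, 2032-06-05, 2031-01-08 → 3 rows.

3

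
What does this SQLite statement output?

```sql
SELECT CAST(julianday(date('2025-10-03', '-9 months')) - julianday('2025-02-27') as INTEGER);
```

Adding -9 months to 2025-10-03 gives 2025-01-03.
28 days remain in January 2025 after the 3rd (31 − 3).
Then 27 days into February 2025.
Total: 28 + 27 = 55.
The subtraction is earlier − later, so the result is −55 → -55.

-55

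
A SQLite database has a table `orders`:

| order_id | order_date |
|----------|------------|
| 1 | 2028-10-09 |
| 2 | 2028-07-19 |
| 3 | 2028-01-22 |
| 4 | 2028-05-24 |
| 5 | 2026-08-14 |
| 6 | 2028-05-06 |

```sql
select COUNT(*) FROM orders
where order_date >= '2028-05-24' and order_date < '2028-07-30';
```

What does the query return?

2

Rows in [2028-05-24, 2028-07-30): 2028-07-19, 2028-05-24 → 2 rows.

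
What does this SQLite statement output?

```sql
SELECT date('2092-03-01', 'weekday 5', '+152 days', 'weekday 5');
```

2092-08-08

`weekday 5` advances to the next Friday; 2092-03-01 is a Saturday, so it moves forward to 2092-03-07.
Applying '+152 days' to 2092-03-07: counting 152 days forward gives 2092-08-06.
`weekday 5` advances to the next Friday; 2092-08-06 is a Wednesday, so it moves forward to 2092-08-08.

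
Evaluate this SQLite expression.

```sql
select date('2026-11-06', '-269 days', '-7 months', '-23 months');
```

Applying '-269 days' to 2026-11-06: counting 269 days back gives 2026-02-10.
Adding -7 months to 2026-02-10 gives 2025-07-10.
Adding -23 months to 2025-07-10 gives 2023-08-10.

2023-08-10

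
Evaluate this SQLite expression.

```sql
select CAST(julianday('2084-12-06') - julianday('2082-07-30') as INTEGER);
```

860

1 day remains in July 2082 after the 30th (31 − 30).
Full months from August 2082 through November 2084 contribute their day counts.
Then 6 days into December 2084.
Total: 1 + 31 + 30 + 31 + 30 + 31 + 31 + 28 + 31 + 30 + 31 + 30 + 31 + 31 + 30 + 31 + 30 + 31 + 31 + 29 + 31 + 30 + 31 + 30 + 31 + 31 + 30 + 31 + 30 + 6 = 860.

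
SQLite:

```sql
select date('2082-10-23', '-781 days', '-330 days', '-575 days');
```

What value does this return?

2078-03-12

Applying '-781 days' to 2082-10-23: counting 781 days back gives 2080-09-02.
Applying '-330 days' to 2080-09-02: counting 330 days back gives 2079-10-08.
Applying '-575 days' to 2079-10-08: counting 575 days back gives 2078-03-12.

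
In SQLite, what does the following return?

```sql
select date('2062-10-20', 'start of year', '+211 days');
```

2062-07-31

`start of year` rewinds 2062-10-20 to 2062-01-01.
Applying '+211 days' to 2062-01-01: counting 211 days forward gives 2062-07-31.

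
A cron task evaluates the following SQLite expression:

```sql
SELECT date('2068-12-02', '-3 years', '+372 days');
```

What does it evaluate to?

Adding -3 years to 2068-12-02 gives 2065-12-02.
Applying '+372 days' to 2065-12-02: counting 372 days forward gives 2066-12-09.

2066-12-09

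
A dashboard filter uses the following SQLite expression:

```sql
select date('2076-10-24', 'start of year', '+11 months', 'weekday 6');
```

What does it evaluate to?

`start of year` rewinds 2076-10-24 to 2076-01-01.
Adding +11 months to 2076-01-01 gives 2076-12-01.
`weekday 6` advances to the next Saturday; 2076-12-01 is a Tuesday, so it moves forward to 2076-12-05.

2076-12-05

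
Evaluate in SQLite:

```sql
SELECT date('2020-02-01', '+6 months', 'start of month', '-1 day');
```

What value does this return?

Adding +6 months to 2020-02-01 gives 2020-08-01.
`start of month` rewinds 2020-08-01 to 2020-08-01.
Going back 1 day from 2020-08-01 reaches 2020-07-31 (last day of July, 31 days).

2020-07-31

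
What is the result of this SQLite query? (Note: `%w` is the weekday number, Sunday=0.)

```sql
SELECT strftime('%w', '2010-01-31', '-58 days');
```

5

First apply '-58 days': 2010-01-31 → 2009-12-04.
2009-12-04 is a Friday; with Sunday=0 that is 5.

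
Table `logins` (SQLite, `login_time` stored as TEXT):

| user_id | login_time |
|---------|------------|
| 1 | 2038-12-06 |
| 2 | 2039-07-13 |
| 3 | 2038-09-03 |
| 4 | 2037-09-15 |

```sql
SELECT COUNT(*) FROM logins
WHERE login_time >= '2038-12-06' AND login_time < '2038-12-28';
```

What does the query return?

1

Rows in [2038-12-06, 2038-12-28): 2038-12-06 → 1 row.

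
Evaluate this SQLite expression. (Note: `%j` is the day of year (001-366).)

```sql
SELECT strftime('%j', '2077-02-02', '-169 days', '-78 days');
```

First apply '-169 days', '-78 days': 2077-02-02 → 2076-05-31.
Day-of-year for 2076-05-31: days since 2076-01-01 inclusive = 152, zero-padded to 152.

152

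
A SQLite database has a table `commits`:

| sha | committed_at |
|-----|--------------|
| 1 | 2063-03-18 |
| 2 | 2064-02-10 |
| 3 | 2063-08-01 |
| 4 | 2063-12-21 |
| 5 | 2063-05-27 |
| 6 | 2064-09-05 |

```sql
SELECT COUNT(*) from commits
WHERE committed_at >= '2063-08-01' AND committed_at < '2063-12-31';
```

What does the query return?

2

Rows in [2063-08-01, 2063-12-31): 2063-08-01, 2063-12-21 → 2 rows.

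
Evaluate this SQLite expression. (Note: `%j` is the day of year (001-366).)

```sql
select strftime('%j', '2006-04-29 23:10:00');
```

119

Day-of-year for 2006-04-29: days since 2006-01-01 inclusive = 119, zero-padded to 119.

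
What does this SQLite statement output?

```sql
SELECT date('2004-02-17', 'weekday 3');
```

`weekday 3` advances to the next Wednesday; 2004-02-17 is a Tuesday, so it moves forward to 2004-02-18.

2004-02-18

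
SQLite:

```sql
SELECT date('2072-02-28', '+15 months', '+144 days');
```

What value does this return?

Adding +15 months to 2072-02-28 gives 2073-05-28.
Applying '+144 days' to 2073-05-28: counting 144 days forward gives 2073-10-19.

2073-10-19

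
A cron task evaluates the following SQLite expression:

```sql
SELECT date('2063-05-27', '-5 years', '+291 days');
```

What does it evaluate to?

2059-03-14

Adding -5 years to 2063-05-27 gives 2058-05-27.
Applying '+291 days' to 2058-05-27: counting 291 days forward gives 2059-03-14.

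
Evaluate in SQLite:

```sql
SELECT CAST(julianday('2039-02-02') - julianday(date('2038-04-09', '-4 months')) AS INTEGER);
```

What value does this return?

Adding -4 months to 2038-04-09 gives 2037-12-09.
22 days remain in December 2037 after the 9th (31 − 9).
Full months from January 2038 through January 2039 contribute their day counts.
Then 2 days into February 2039.
Total: 22 + 31 + 28 + 31 + 30 + 31 + 30 + 31 + 31 + 30 + 31 + 30 + 31 + 31 + 2 = 420.

420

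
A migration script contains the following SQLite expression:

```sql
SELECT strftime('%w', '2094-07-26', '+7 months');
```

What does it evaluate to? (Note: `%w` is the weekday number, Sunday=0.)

6

First apply '+7 months': 2094-07-26 → 2095-02-26.
2095-02-26 is a Saturday; with Sunday=0 that is 6.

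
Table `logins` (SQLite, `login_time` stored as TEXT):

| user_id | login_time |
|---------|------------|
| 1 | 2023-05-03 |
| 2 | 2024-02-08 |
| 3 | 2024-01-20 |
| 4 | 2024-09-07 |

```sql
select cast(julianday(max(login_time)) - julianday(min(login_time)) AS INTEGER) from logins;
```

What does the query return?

MIN = 2023-05-03, MAX = 2024-09-07.
28 days remain in May 2023 after the 3rd (31 − 3).
Full months from June 2023 through August 2024 contribute their day counts.
Then 7 days into September 2024.
Total: 28 + 30 + 31 + 31 + 30 + 31 + 30 + 31 + 31 + 29 + 31 + 30 + 31 + 30 + 31 + 31 + 7 = 493.

493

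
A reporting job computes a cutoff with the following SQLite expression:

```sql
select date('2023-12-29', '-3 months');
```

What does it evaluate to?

Adding -3 months to 2023-12-29 gives 2023-09-29.

2023-09-29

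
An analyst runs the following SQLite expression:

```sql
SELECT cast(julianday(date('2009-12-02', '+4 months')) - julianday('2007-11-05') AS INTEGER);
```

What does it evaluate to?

Adding +4 months to 2009-12-02 gives 2010-04-02.
25 days remain in November 2007 after the 5th (30 − 5).
Full months from December 2007 through March 2010 contribute their day counts.
Then 2 days into April 2010.
Total: 25 + 31 + 31 + 29 + 31 + 30 + 31 + 30 + 31 + 31 + 30 + 31 + 30 + 31 + 31 + 28 + 31 + 30 + 31 + 30 + 31 + 31 + 30 + 31 + 30 + 31 + 31 + 28 + 31 + 2 = 879.

879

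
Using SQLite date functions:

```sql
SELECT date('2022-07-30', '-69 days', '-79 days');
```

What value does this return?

Applying '-69 days' to 2022-07-30: counting 69 days back gives 2022-05-22.
Applying '-79 days' to 2022-05-22: counting 79 days back gives 2022-03-04.

2022-03-04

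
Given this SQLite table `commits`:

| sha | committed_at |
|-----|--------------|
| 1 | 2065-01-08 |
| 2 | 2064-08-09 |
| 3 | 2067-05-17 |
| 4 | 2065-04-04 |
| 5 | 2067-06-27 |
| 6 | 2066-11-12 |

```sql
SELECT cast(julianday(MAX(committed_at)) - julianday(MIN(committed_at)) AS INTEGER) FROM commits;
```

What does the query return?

1052

MIN = 2064-08-09, MAX = 2067-06-27.
22 days remain in August 2064 after the 9th (31 − 9).
Full months from September 2064 through May 2067 contribute their day counts.
Then 27 days into June 2067.
Total: 22 + 30 + 31 + 30 + 31 + 31 + 28 + 31 + 30 + 31 + 30 + 31 + 31 + 30 + 31 + 30 + 31 + 31 + 28 + 31 + 30 + 31 + 30 + 31 + 31 + 30 + 31 + 30 + 31 + 31 + 28 + 31 + 30 + 31 + 27 = 1052.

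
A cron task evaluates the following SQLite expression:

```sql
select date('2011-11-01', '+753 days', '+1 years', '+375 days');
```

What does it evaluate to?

2015-12-03

Applying '+753 days' to 2011-11-01: counting 753 days forward gives 2013-11-23.
Adding +1 year to 2013-11-23 gives 2014-11-23.
Applying '+375 days' to 2014-11-23: counting 375 days forward gives 2015-12-03.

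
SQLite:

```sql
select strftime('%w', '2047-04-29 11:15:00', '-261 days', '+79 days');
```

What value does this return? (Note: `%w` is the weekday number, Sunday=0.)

1

First apply '-261 days', '+79 days': 2047-04-29 11:15:00 → 2046-10-29 11:15:00.
2046-10-29 is a Monday; with Sunday=0 that is 1.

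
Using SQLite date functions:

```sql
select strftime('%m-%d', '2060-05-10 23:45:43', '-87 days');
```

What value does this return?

02-13

First apply '-87 days': 2060-05-10 23:45:43 → 2060-02-13 23:45:43.
`%m-%d` extracts the month-day: 02-13.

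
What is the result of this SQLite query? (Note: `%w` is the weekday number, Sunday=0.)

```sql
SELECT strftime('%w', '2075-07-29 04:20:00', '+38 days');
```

4

First apply '+38 days': 2075-07-29 04:20:00 → 2075-09-05 04:20:00.
2075-09-05 is a Thursday; with Sunday=0 that is 4.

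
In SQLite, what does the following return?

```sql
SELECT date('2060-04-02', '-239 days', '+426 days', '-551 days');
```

2059-04-04

Applying '-239 days' to 2060-04-02: counting 239 days back gives 2059-08-07.
Applying '+426 days' to 2059-08-07: counting 426 days forward gives 2060-10-06.
Applying '-551 days' to 2060-10-06: counting 551 days back gives 2059-04-04.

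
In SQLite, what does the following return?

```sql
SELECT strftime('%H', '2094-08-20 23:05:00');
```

`%H` extracts the 2-digit hour (00-23): 23.

23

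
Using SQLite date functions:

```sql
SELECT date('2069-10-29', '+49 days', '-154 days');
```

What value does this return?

2069-07-16

Applying '+49 days' to 2069-10-29: counting 49 days forward gives 2069-12-17.
Applying '-154 days' to 2069-12-17: counting 154 days back gives 2069-07-16.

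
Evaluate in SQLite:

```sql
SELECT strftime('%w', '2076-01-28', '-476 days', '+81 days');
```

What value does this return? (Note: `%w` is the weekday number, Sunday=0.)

First apply '-476 days', '+81 days': 2076-01-28 → 2074-12-29.
2074-12-29 is a Saturday; with Sunday=0 that is 6.

6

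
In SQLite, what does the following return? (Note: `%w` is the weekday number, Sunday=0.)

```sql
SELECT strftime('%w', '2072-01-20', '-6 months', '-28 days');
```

First apply '-6 months', '-28 days': 2072-01-20 → 2071-06-22.
2071-06-22 is a Monday; with Sunday=0 that is 1.

1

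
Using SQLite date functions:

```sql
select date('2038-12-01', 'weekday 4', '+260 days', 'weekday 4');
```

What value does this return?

`weekday 4` advances to the next Thursday; 2038-12-01 is a Wednesday, so it moves forward to 2038-12-02.
Applying '+260 days' to 2038-12-02: counting 260 days forward gives 2039-08-19.
`weekday 4` advances to the next Thursday; 2039-08-19 is a Friday, so it moves forward to 2039-08-25.

2039-08-25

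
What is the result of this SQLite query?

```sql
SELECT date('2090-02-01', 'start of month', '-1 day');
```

2090-01-31

`start of month` rewinds 2090-02-01 to 2090-02-01.
Going back 1 day from 2090-02-01 reaches 2090-01-31 (last day of January, 31 days).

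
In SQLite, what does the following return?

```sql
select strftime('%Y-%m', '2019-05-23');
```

2019-05

`%Y-%m` extracts the year-month: 2019-05.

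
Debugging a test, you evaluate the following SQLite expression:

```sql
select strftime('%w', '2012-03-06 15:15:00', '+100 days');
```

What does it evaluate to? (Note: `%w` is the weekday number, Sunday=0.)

First apply '+100 days': 2012-03-06 15:15:00 → 2012-06-14 15:15:00.
2012-06-14 is a Thursday; with Sunday=0 that is 4.

4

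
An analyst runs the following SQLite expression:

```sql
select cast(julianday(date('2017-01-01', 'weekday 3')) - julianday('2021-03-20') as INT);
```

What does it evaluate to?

-1536

`weekday 3` advances to the next Wednesday; 2017-01-01 is a Sunday, so it moves forward to 2017-01-04.
27 days remain in January 2017 after the 4th (31 − 4).
Full months from February 2017 through February 2021 contribute their day counts.
Then 20 days into March 2021.
Total: 27 + 28 + 31 + 30 + 31 + 30 + 31 + 31 + 30 + 31 + 30 + 31 + 31 + 28 + 31 + 30 + 31 + 30 + 31 + 31 + 30 + 31 + 30 + 31 + 31 + 28 + 31 + 30 + 31 + 30 + 31 + 31 + 30 + 31 + 30 + 31 + 31 + 29 + 31 + 30 + 31 + 30 + 31 + 31 + 30 + 31 + 30 + 31 + 31 + 28 + 20 = 1536.
The subtraction is earlier − later, so the result is −1536 → -1536.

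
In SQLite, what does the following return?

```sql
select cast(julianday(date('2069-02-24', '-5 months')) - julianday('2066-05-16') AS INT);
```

Adding -5 months to 2069-02-24 gives 2068-09-24.
15 days remain in May 2066 after the 16th (31 − 16).
Full months from June 2066 through August 2068 contribute their day counts.
Then 24 days into September 2068.
Total: 15 + 30 + 31 + 31 + 30 + 31 + 30 + 31 + 31 + 28 + 31 + 30 + 31 + 30 + 31 + 31 + 30 + 31 + 30 + 31 + 31 + 29 + 31 + 30 + 31 + 30 + 31 + 31 + 24 = 862.

862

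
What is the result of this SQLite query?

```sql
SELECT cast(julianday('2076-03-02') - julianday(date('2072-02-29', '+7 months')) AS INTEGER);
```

1250

Adding +7 months to 2072-02-29 gives 2072-09-29.
1 day remains in September 2072 after the 29th (30 − 29).
Full months from October 2072 through February 2076 contribute their day counts.
Then 2 days into March 2076.
Total: 1 + 31 + 30 + 31 + 31 + 28 + 31 + 30 + 31 + 30 + 31 + 31 + 30 + 31 + 30 + 31 + 31 + 28 + 31 + 30 + 31 + 30 + 31 + 31 + 30 + 31 + 30 + 31 + 31 + 28 + 31 + 30 + 31 + 30 + 31 + 31 + 30 + 31 + 30 + 31 + 31 + 29 + 2 = 1250.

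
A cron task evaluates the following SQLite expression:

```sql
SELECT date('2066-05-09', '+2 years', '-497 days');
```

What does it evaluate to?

2066-12-29

Adding +2 years to 2066-05-09 gives 2068-05-09.
Applying '-497 days' to 2068-05-09: counting 497 days back gives 2066-12-29.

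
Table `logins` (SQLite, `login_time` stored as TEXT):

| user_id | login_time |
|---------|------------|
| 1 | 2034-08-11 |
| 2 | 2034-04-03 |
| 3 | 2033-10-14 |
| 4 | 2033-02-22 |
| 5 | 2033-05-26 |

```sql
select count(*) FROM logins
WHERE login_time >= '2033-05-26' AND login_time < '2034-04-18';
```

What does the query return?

3

Rows in [2033-05-26, 2034-04-18): 2034-04-03, 2033-10-14, 2033-05-26 → 3 rows.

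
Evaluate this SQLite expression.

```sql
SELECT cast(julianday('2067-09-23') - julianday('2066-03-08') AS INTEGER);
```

23 days remain in March 2066 after the 8th (31 − 8).
Full months from April 2066 through August 2067 contribute their day counts.
Then 23 days into September 2067.
Total: 23 + 30 + 31 + 30 + 31 + 31 + 30 + 31 + 30 + 31 + 31 + 28 + 31 + 30 + 31 + 30 + 31 + 31 + 23 = 564.

564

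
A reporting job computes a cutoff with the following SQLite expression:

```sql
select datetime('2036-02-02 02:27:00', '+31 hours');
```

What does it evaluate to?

2036-02-03 09:27:00

+31 hours from 2036-02-02 02:27:00 is 2036-02-03 09:27:00 (crosses midnight).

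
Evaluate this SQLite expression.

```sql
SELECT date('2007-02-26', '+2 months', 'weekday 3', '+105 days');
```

2007-08-15

Adding +2 months to 2007-02-26 gives 2007-04-26.
`weekday 3` advances to the next Wednesday; 2007-04-26 is a Thursday, so it moves forward to 2007-05-02.
Applying '+105 days' to 2007-05-02: counting 105 days forward gives 2007-08-15.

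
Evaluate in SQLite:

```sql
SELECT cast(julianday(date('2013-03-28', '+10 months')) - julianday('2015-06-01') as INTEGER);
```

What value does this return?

-489

Adding +10 months to 2013-03-28 gives 2014-01-28.
3 days remain in January 2014 after the 28th (31 − 28).
Full months from February 2014 through May 2015 contribute their day counts.
Then 1 day into June 2015.
Total: 3 + 28 + 31 + 30 + 31 + 30 + 31 + 31 + 30 + 31 + 30 + 31 + 31 + 28 + 31 + 30 + 31 + 1 = 489.
The subtraction is earlier − later, so the result is −489 → -489.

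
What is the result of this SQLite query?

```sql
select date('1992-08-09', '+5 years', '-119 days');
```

Adding +5 years to 1992-08-09 gives 1997-08-09.
Applying '-119 days' to 1997-08-09: counting 119 days back gives 1997-04-12.

1997-04-12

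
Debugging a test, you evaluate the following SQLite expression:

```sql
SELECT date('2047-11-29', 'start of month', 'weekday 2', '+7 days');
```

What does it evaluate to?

2047-11-12

`start of month` rewinds 2047-11-29 to 2047-11-01.
`weekday 2` advances to the next Tuesday; 2047-11-01 is a Friday, so it moves forward to 2047-11-05.
Advancing 7 more days within November lands on 2047-11-12.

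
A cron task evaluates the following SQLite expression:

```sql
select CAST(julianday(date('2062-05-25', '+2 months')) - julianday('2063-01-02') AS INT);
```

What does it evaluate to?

-161

Adding +2 months to 2062-05-25 gives 2062-07-25.
6 days remain in July 2062 after the 25th (31 − 25).
August 2062: 31 days.
September 2062: 30 days.
October 2062: 31 days.
November 2062: 30 days.
December 2062: 31 days.
Then 2 days into January 2063.
Total: 6 + 31 + 30 + 31 + 30 + 31 + 2 = 161.
The subtraction is earlier − later, so the result is −161 → -161.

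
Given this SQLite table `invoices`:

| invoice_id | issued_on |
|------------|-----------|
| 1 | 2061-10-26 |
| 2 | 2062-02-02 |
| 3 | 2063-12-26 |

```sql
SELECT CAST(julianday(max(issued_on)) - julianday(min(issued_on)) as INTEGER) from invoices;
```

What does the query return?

MIN = 2061-10-26, MAX = 2063-12-26.
5 days remain in October 2061 after the 26th (31 − 26).
Full months from November 2061 through November 2063 contribute their day counts.
Then 26 days into December 2063.
Total: 5 + 30 + 31 + 31 + 28 + 31 + 30 + 31 + 30 + 31 + 31 + 30 + 31 + 30 + 31 + 31 + 28 + 31 + 30 + 31 + 30 + 31 + 31 + 30 + 31 + 30 + 26 = 791.

791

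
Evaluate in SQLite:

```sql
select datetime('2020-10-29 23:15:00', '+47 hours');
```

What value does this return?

2020-10-31 22:15:00

+47 hours from 2020-10-29 23:15:00 is 2020-10-31 22:15:00 (crosses midnight).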